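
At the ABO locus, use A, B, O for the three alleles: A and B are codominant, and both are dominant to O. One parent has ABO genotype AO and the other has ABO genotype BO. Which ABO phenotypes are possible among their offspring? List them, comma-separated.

Gametes from AO × BO give offspring ABO genotypes AB, AO, BO, OO, i.e. phenotypes O, A, B, AB.

O, A, B, AB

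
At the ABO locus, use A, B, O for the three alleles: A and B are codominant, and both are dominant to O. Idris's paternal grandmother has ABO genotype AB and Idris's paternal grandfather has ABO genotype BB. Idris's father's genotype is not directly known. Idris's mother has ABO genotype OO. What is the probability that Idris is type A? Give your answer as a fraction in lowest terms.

1/4

Idris's father's ABO genotype from AB × BB: 1/2 AB, 1/2 BB.
Crossing each possibility with the mother OO and summing P(type A): 1/2·1/2 + 1/2·0 = 1/4.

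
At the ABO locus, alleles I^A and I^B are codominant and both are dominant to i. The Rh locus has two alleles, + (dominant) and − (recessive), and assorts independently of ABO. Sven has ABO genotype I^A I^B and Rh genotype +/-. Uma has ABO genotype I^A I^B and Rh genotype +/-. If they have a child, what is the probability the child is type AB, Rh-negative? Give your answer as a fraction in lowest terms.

1/8

ABO cross I^A I^B × I^A I^B → offspring phenotypes: 1/4 A, 1/4 B, 1/2 AB.
Rh cross +/- × +/- → 3/4 Rh+, 1/4 Rh-.
Independent loci: P(type AB, Rh-negative) = 1/2 × 1/4 = 1/8.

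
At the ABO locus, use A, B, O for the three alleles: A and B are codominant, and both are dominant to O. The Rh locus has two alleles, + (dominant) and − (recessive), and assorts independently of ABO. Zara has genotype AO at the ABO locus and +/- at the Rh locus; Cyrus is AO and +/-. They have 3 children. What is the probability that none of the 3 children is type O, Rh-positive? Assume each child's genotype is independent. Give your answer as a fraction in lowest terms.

ABO cross AO × AO → 1/4 O, 3/4 A.
Rh cross +/- × +/- → 3/4 Rh+, 1/4 Rh-; so P(type O, Rh-positive) = 1/4 × 3/4 = 3/16 per child.
P(not type O, Rh-positive) = 13/16 for one child; (13/16)^3 = 2197/4096.

2197/4096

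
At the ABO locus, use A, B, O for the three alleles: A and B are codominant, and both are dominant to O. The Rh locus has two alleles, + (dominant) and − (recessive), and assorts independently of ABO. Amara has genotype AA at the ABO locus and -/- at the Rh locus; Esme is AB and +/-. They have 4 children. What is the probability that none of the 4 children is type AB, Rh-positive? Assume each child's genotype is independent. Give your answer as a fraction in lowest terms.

81/256

ABO cross AA × AB → 1/2 A, 1/2 AB.
Rh cross -/- × +/- → 1/2 Rh+, 1/2 Rh-; so P(type AB, Rh-positive) = 1/2 × 1/2 = 1/4 per child.
P(not type AB, Rh-positive) = 3/4 for one child; (3/4)^4 = 81/256.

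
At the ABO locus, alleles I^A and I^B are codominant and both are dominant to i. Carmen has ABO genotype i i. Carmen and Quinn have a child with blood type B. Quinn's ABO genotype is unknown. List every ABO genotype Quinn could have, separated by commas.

I^A I^B, I^B I^B, I^B i

For each candidate genotype of Quinn, check whether crossing it with i i can produce every observed child phenotype.
  I^A I^A → possible child types {A} ✗
  I^A I^B → possible child types {A, B} ✓
  I^A i → possible child types {O, A} ✗
  I^B I^B → possible child types {B} ✓
  I^B i → possible child types {O, B} ✓
  i i → possible child types {O} ✗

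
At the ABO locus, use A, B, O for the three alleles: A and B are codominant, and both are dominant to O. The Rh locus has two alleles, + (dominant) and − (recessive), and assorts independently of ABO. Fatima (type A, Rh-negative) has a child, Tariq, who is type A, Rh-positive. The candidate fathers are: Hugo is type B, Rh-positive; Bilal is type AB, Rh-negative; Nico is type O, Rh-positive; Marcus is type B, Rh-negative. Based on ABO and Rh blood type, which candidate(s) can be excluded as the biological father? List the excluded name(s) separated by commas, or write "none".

Bilal, Marcus

A candidate is excluded only if no genotype consistent with his phenotype could produce a type A, Rh-positive child with a type A, Rh-negative mother.
Bilal (type AB, Rh-): no genotype consistent with that phenotype can produce a type-A Rh+ child with a type-A mother.
Marcus (type B, Rh-): no genotype consistent with that phenotype can produce a type-A Rh+ child with a type-A mother.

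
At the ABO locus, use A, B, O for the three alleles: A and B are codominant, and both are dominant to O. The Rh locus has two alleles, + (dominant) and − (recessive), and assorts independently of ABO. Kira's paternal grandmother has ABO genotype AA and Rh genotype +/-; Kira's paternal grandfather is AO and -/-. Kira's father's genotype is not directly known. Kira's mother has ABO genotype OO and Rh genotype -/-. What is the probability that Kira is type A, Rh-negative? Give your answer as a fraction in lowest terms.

9/16

Kira's father's ABO genotype from AA × AO: 1/2 AA, 1/2 AO.
Crossing each possibility with the mother OO and summing P(type A): 1/2·1 + 1/2·1/2 = 3/4.
Similarly for Rh via the father's Rh distribution: P(Rh-) = 3/4.
Independent loci: 3/4 × 3/4 = 9/16.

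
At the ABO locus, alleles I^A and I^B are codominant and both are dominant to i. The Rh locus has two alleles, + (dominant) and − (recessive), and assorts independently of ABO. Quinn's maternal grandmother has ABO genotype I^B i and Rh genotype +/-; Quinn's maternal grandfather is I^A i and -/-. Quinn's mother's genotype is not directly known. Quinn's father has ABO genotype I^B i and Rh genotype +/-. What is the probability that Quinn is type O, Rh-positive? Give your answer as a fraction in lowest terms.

5/32

Quinn's mother's ABO genotype from I^B i × I^A i: 1/4 I^A I^B, 1/4 I^A i, 1/4 I^B i, 1/4 i i.
Crossing each possibility with the father I^B i and summing P(type O): 1/4·0 + 1/4·1/4 + 1/4·1/4 + 1/4·1/2 = 1/4.
Similarly for Rh via the mother's Rh distribution: P(Rh+) = 5/8.
Independent loci: 1/4 × 5/8 = 5/32.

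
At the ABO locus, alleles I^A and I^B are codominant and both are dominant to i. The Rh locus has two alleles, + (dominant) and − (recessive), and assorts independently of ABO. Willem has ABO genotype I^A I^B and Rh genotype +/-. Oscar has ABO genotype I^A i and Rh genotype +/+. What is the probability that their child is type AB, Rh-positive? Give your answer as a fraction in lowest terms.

ABO cross I^A I^B × I^A i → offspring phenotypes: 1/2 A, 1/4 B, 1/4 AB.
Rh cross +/- × +/+ → 1 Rh+.
Independent loci: P(type AB, Rh-positive) = 1/4 × 1 = 1/4.

1/4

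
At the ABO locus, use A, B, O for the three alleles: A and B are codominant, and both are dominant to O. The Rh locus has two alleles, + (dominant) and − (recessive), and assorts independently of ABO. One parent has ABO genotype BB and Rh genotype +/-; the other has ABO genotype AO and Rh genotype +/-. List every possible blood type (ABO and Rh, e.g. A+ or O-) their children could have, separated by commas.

Gametes from BB × AO give offspring ABO genotypes AB, BO, i.e. phenotypes B, AB.
Rh cross +/- × +/- → phenotypes Rh+, Rh-.
Combining independently: B+, B-, AB+, AB-.

B+, B-, AB+, AB-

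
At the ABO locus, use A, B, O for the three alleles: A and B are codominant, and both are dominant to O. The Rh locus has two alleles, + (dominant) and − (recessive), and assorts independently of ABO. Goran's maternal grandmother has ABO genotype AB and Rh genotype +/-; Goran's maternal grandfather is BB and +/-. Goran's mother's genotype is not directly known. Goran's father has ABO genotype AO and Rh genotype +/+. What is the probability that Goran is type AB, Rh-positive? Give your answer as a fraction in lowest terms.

Goran's mother's ABO genotype from AB × BB: 1/2 AB, 1/2 BB.
Crossing each possibility with the father AO and summing P(type AB): 1/2·1/4 + 1/2·1/2 = 3/8.
Similarly for Rh via the mother's Rh distribution: P(Rh+) = 1.
Independent loci: 3/8 × 1 = 3/8.

3/8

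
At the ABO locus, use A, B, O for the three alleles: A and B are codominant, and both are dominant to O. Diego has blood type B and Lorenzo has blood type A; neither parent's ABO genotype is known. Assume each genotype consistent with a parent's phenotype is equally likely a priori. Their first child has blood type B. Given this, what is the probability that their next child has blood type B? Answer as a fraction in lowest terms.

Possible genotypes: Diego ∈ {BB, BO}; Lorenzo ∈ {AA, AO}.
Weight each parental genotype pair by prior × P(type-B child):
  BB × AO: posterior weight 2/3; P(next child type B) = 1/2.
  BO × AO: posterior weight 1/3; P(next child type B) = 1/4.
Weighted sum = 5/12.

5/12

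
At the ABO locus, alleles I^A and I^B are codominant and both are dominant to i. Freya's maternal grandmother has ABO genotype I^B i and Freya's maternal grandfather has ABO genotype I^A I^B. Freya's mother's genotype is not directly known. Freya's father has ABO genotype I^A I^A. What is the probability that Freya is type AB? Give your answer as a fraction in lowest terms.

Freya's mother's ABO genotype from I^B i × I^A I^B: 1/4 I^A I^B, 1/4 I^A i, 1/4 I^B I^B, 1/4 I^B i.
Crossing each possibility with the father I^A I^A and summing P(type AB): 1/4·1/2 + 1/4·0 + 1/4·1 + 1/4·1/2 = 1/2.

1/2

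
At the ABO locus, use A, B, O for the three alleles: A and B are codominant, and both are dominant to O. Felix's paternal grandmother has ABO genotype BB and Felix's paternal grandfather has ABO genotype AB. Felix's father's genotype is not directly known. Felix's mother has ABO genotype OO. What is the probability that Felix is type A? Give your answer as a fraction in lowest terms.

Felix's father's ABO genotype from BB × AB: 1/2 AB, 1/2 BB.
Crossing each possibility with the mother OO and summing P(type A): 1/2·1/2 + 1/2·0 = 1/4.

1/4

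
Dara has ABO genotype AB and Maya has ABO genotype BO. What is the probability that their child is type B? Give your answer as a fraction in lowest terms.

1/2

ABO cross AB × BO → offspring phenotypes: 1/4 A, 1/2 B, 1/4 AB.
So P(type B) = 1/2.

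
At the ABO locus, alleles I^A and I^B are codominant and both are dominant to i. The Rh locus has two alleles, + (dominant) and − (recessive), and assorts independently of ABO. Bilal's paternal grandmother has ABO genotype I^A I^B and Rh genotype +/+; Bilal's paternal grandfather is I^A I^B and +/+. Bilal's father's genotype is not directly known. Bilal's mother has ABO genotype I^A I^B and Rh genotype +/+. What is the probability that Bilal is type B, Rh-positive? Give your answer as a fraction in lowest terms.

1/4

Bilal's father's ABO genotype from I^A I^B × I^A I^B: 1/4 I^A I^A, 1/2 I^A I^B, 1/4 I^B I^B.
Crossing each possibility with the mother I^A I^B and summing P(type B): 1/4·0 + 1/2·1/4 + 1/4·1/2 = 1/4.
Similarly for Rh via the father's Rh distribution: P(Rh+) = 1.
Independent loci: 1/4 × 1 = 1/4.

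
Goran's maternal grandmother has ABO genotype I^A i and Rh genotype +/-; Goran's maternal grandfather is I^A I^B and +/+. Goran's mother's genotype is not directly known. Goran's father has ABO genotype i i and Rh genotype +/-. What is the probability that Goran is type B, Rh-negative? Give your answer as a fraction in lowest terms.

Goran's mother's ABO genotype from I^A i × I^A I^B: 1/4 I^A I^A, 1/4 I^A I^B, 1/4 I^A i, 1/4 I^B i.
Crossing each possibility with the father i i and summing P(type B): 1/4·0 + 1/4·1/2 + 1/4·0 + 1/4·1/2 = 1/4.
Similarly for Rh via the mother's Rh distribution: P(Rh-) = 1/8.
Independent loci: 1/4 × 1/8 = 1/32.

1/32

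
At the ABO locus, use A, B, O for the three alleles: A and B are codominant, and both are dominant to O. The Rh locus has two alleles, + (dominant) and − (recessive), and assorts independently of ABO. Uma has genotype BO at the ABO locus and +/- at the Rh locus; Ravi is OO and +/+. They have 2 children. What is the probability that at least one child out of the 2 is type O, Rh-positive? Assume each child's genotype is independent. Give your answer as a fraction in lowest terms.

ABO cross BO × OO → 1/2 O, 1/2 B.
Rh cross +/- × +/+ → 1 Rh+; so P(type O, Rh-positive) = 1/2 × 1 = 1/2 per child.
P(none) = (1/2)^2 = 1/4; P(at least one) = 1 − 1/4 = 3/4.

3/4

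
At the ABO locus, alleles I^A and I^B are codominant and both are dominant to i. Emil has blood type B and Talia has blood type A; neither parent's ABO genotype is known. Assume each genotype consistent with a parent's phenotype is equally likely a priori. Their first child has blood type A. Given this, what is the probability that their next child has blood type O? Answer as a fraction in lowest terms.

Possible genotypes: Emil ∈ {I^B I^B, I^B i}; Talia ∈ {I^A I^A, I^A i}.
Weight each parental genotype pair by prior × P(type-A child):
  I^B i × I^A I^A: posterior weight 2/3; P(next child type O) = 0.
  I^B i × I^A i: posterior weight 1/3; P(next child type O) = 1/4.
Weighted sum = 1/12.

1/12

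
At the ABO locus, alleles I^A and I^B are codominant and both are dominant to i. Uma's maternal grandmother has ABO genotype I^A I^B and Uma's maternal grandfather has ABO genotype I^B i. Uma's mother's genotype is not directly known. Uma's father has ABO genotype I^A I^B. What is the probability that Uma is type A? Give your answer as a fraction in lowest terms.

Uma's mother's ABO genotype from I^A I^B × I^B i: 1/4 I^A I^B, 1/4 I^A i, 1/4 I^B I^B, 1/4 I^B i.
Crossing each possibility with the father I^A I^B and summing P(type A): 1/4·1/4 + 1/4·1/2 + 1/4·0 + 1/4·1/4 = 1/4.

1/4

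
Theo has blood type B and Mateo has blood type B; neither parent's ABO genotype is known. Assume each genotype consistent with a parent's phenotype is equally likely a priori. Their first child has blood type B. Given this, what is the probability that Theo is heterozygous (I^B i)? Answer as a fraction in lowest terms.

7/15

Possible genotypes: Theo ∈ {I^B I^B, I^B i}; Mateo ∈ {I^B I^B, I^B i}.
Weight each parental genotype pair by prior × P(type-B child):
  I^B I^B × I^B I^B: posterior weight 4/15.
  I^B I^B × I^B i: posterior weight 4/15.
  I^B i × I^B I^B: posterior weight 4/15.
  I^B i × I^B i: posterior weight 1/5.
Sum the posterior weight over pairs where Theo is I^B i: 7/15.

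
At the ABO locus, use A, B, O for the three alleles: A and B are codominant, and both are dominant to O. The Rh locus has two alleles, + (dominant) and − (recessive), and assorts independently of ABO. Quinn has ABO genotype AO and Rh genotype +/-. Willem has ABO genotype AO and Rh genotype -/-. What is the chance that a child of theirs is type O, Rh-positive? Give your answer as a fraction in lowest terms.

1/8

ABO cross AO × AO → offspring phenotypes: 1/4 O, 3/4 A.
Rh cross +/- × -/- → 1/2 Rh+, 1/2 Rh-.
Independent loci: P(type O, Rh-positive) = 1/4 × 1/2 = 1/8.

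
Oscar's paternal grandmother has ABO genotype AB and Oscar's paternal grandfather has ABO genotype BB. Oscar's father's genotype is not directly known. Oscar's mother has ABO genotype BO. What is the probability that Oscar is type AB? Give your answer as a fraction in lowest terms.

Oscar's father's ABO genotype from AB × BB: 1/2 AB, 1/2 BB.
Crossing each possibility with the mother BO and summing P(type AB): 1/2·1/4 + 1/2·0 = 1/8.

1/8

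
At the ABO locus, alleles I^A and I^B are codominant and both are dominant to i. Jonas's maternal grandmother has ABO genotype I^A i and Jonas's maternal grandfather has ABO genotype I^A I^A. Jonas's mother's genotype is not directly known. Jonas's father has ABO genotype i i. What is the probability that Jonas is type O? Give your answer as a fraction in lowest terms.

Jonas's mother's ABO genotype from I^A i × I^A I^A: 1/2 I^A I^A, 1/2 I^A i.
Crossing each possibility with the father i i and summing P(type O): 1/2·0 + 1/2·1/2 = 1/4.

1/4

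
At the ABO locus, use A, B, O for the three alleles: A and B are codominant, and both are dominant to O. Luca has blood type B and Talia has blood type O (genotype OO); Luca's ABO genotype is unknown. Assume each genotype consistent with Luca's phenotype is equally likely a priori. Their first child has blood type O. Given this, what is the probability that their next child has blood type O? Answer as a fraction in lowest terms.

1/2

Possible genotypes: Luca ∈ {BB, BO}; Talia ∈ {OO}.
Weight each parental genotype pair by prior × P(type-O child):
  BO × OO: posterior weight 1; P(next child type O) = 1/2.
Weighted sum = 1/2.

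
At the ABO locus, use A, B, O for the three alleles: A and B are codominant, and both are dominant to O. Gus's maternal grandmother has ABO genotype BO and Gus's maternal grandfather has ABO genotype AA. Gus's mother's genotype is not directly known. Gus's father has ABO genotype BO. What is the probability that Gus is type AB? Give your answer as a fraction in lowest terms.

1/4

Gus's mother's ABO genotype from BO × AA: 1/2 AB, 1/2 AO.
Crossing each possibility with the father BO and summing P(type AB): 1/2·1/4 + 1/2·1/4 = 1/4.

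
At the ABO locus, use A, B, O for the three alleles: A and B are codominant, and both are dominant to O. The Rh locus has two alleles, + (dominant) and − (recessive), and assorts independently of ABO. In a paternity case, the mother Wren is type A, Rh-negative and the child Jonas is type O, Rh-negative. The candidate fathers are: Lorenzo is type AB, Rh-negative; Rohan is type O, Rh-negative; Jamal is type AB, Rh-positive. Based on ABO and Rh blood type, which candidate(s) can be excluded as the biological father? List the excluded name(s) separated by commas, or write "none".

Lorenzo, Jamal

A candidate is excluded only if no genotype consistent with his phenotype could produce a type O, Rh-negative child with a type A, Rh-negative mother.
Lorenzo (type AB, Rh-): no genotype consistent with that phenotype can produce a type-O Rh- child with a type-A mother.
Jamal (type AB, Rh+): no genotype consistent with that phenotype can produce a type-O Rh- child with a type-A mother.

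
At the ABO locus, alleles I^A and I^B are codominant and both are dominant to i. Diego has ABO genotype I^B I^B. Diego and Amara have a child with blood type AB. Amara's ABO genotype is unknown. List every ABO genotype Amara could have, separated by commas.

I^A I^A, I^A I^B, I^A i

For each candidate genotype of Amara, check whether crossing it with I^B I^B can produce every observed child phenotype.
  I^A I^A → possible child types {AB} ✓
  I^A I^B → possible child types {B, AB} ✓
  I^A i → possible child types {B, AB} ✓
  I^B I^B → possible child types {B} ✗
  I^B i → possible child types {B} ✗
  i i → possible child types {B} ✗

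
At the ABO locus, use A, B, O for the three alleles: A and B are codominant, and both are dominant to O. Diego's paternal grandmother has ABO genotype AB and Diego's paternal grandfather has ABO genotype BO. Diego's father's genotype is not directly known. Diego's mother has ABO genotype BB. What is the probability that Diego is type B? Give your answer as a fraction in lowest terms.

3/4

Diego's father's ABO genotype from AB × BO: 1/4 AB, 1/4 AO, 1/4 BB, 1/4 BO.
Crossing each possibility with the mother BB and summing P(type B): 1/4·1/2 + 1/4·1/2 + 1/4·1 + 1/4·1 = 3/4.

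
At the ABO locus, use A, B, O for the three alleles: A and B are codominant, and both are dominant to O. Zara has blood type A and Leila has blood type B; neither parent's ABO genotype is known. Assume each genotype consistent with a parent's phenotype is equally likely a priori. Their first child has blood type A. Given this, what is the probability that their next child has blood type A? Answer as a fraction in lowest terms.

5/12

Possible genotypes: Zara ∈ {AA, AO}; Leila ∈ {BB, BO}.
Weight each parental genotype pair by prior × P(type-A child):
  AA × BO: posterior weight 2/3; P(next child type A) = 1/2.
  AO × BO: posterior weight 1/3; P(next child type A) = 1/4.
Weighted sum = 5/12.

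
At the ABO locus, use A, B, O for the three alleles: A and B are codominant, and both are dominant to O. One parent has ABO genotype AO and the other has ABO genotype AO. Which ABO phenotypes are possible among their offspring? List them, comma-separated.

O, A

Gametes from AO × AO give offspring ABO genotypes AA, AO, OO, i.e. phenotypes O, A.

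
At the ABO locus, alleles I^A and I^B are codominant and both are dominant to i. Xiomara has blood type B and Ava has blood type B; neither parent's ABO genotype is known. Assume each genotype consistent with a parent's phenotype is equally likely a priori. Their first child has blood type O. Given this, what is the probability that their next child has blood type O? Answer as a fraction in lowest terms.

Possible genotypes: Xiomara ∈ {I^B I^B, I^B i}; Ava ∈ {I^B I^B, I^B i}.
Weight each parental genotype pair by prior × P(type-O child):
  I^B i × I^B i: posterior weight 1; P(next child type O) = 1/4.
Weighted sum = 1/4.

1/4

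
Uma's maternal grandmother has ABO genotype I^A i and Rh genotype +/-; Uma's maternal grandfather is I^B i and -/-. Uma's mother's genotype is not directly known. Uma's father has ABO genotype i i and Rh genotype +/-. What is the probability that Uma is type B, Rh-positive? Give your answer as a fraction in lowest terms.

5/32

Uma's mother's ABO genotype from I^A i × I^B i: 1/4 I^A I^B, 1/4 I^A i, 1/4 I^B i, 1/4 i i.
Crossing each possibility with the father i i and summing P(type B): 1/4·1/2 + 1/4·0 + 1/4·1/2 + 1/4·0 = 1/4.
Similarly for Rh via the mother's Rh distribution: P(Rh+) = 5/8.
Independent loci: 1/4 × 5/8 = 5/32.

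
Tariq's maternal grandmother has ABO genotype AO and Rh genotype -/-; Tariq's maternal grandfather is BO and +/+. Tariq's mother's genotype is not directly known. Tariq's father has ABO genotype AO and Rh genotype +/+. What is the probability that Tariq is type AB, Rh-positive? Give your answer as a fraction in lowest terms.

1/8

Tariq's mother's ABO genotype from AO × BO: 1/4 AB, 1/4 AO, 1/4 BO, 1/4 OO.
Crossing each possibility with the father AO and summing P(type AB): 1/4·1/4 + 1/4·0 + 1/4·1/4 + 1/4·0 = 1/8.
Similarly for Rh via the mother's Rh distribution: P(Rh+) = 1.
Independent loci: 1/8 × 1 = 1/8.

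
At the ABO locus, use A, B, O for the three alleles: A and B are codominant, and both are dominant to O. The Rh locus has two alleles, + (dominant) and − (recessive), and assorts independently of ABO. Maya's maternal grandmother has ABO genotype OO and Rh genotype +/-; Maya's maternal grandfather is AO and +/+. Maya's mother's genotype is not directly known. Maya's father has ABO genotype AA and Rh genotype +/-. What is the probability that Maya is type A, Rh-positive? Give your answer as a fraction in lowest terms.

Maya's mother's ABO genotype from OO × AO: 1/2 AO, 1/2 OO.
Crossing each possibility with the father AA and summing P(type A): 1/2·1 + 1/2·1 = 1.
Similarly for Rh via the mother's Rh distribution: P(Rh+) = 7/8.
Independent loci: 1 × 7/8 = 7/8.

7/8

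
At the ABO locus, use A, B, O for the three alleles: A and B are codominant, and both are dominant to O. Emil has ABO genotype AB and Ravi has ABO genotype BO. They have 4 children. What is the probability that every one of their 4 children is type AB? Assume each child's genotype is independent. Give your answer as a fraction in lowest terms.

1/256

ABO cross AB × BO → 1/4 A, 1/2 B, 1/4 AB.
So P(type AB) = 1/4 per child.
All 4 independent: (1/4)^4 = 1/256.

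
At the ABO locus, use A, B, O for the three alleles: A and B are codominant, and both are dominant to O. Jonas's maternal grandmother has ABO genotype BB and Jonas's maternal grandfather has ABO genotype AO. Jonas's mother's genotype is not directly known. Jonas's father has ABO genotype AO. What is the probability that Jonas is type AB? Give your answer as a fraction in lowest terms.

Jonas's mother's ABO genotype from BB × AO: 1/2 AB, 1/2 BO.
Crossing each possibility with the father AO and summing P(type AB): 1/2·1/4 + 1/2·1/4 = 1/4.

1/4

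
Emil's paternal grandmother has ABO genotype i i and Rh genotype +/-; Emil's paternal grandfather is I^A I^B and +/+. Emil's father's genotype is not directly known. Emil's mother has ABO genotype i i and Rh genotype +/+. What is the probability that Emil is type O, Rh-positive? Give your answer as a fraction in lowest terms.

Emil's father's ABO genotype from i i × I^A I^B: 1/2 I^A i, 1/2 I^B i.
Crossing each possibility with the mother i i and summing P(type O): 1/2·1/2 + 1/2·1/2 = 1/2.
Similarly for Rh via the father's Rh distribution: P(Rh+) = 1.
Independent loci: 1/2 × 1 = 1/2.

1/2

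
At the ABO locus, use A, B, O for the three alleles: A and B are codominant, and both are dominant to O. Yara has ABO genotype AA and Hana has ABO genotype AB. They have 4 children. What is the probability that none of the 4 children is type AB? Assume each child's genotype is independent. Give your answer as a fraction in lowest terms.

ABO cross AA × AB → 1/2 A, 1/2 AB.
So P(type AB) = 1/2 per child.
P(not type AB) = 1/2 for one child; (1/2)^4 = 1/16.

1/16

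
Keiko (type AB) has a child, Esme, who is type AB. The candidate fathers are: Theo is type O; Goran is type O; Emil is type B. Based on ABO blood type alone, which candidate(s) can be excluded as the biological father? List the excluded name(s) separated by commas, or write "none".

A candidate is excluded only if no genotype consistent with his phenotype could produce a type AB child with a type AB mother.
Theo (type O): no genotype consistent with that phenotype can produce a type-AB child with a type-AB mother.
Goran (type O): no genotype consistent with that phenotype can produce a type-AB child with a type-AB mother.

Theo, Goran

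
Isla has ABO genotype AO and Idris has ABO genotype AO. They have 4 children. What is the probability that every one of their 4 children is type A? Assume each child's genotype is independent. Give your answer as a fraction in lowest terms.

81/256

ABO cross AO × AO → 1/4 O, 3/4 A.
So P(type A) = 3/4 per child.
All 4 independent: (3/4)^4 = 81/256.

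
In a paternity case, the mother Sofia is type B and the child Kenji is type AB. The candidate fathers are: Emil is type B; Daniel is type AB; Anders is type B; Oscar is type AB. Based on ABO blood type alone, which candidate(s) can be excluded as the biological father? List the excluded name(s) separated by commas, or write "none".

Emil, Anders

A candidate is excluded only if no genotype consistent with his phenotype could produce a type AB child with a type B mother.
Emil (type B): no genotype consistent with that phenotype can produce a type-AB child with a type-B mother.
Anders (type B): no genotype consistent with that phenotype can produce a type-AB child with a type-B mother.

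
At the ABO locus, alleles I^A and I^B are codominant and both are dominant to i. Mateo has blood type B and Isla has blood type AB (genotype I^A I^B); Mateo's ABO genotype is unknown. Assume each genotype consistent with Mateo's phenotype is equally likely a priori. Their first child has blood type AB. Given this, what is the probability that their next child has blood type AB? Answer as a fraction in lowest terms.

Possible genotypes: Mateo ∈ {I^B I^B, I^B i}; Isla ∈ {I^A I^B}.
Weight each parental genotype pair by prior × P(type-AB child):
  I^B I^B × I^A I^B: posterior weight 2/3; P(next child type AB) = 1/2.
  I^B i × I^A I^B: posterior weight 1/3; P(next child type AB) = 1/4.
Weighted sum = 5/12.

5/12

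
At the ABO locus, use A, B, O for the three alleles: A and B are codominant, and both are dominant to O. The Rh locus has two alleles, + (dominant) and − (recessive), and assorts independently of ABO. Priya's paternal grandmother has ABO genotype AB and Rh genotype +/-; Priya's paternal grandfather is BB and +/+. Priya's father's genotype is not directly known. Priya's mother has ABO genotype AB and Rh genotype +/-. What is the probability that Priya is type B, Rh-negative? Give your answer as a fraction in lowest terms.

3/64

Priya's father's ABO genotype from AB × BB: 1/2 AB, 1/2 BB.
Crossing each possibility with the mother AB and summing P(type B): 1/2·1/4 + 1/2·1/2 = 3/8.
Similarly for Rh via the father's Rh distribution: P(Rh-) = 1/8.
Independent loci: 3/8 × 1/8 = 3/64.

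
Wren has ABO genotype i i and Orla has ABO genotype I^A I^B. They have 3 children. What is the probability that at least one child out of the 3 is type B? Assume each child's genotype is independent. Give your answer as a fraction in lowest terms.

7/8

ABO cross i i × I^A I^B → 1/2 A, 1/2 B.
So P(type B) = 1/2 per child.
P(none) = (1/2)^3 = 1/8; P(at least one) = 1 − 1/8 = 7/8.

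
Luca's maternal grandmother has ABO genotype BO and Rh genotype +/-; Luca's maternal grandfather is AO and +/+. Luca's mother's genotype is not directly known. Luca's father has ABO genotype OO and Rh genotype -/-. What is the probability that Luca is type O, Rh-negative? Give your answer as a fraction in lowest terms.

Luca's mother's ABO genotype from BO × AO: 1/4 AB, 1/4 AO, 1/4 BO, 1/4 OO.
Crossing each possibility with the father OO and summing P(type O): 1/4·0 + 1/4·1/2 + 1/4·1/2 + 1/4·1 = 1/2.
Similarly for Rh via the mother's Rh distribution: P(Rh-) = 1/4.
Independent loci: 1/2 × 1/4 = 1/8.

1/8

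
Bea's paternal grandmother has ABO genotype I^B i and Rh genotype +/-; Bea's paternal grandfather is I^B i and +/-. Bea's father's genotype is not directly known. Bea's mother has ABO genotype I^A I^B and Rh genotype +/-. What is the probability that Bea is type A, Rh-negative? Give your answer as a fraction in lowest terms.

Bea's father's ABO genotype from I^B i × I^B i: 1/4 I^B I^B, 1/2 I^B i, 1/4 i i.
Crossing each possibility with the mother I^A I^B and summing P(type A): 1/4·0 + 1/2·1/4 + 1/4·1/2 = 1/4.
Similarly for Rh via the father's Rh distribution: P(Rh-) = 1/4.
Independent loci: 1/4 × 1/4 = 1/16.

1/16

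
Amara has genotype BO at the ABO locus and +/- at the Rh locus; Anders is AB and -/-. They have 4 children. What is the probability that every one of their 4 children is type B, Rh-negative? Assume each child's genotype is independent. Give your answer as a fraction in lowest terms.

ABO cross BO × AB → 1/4 A, 1/2 B, 1/4 AB.
Rh cross +/- × -/- → 1/2 Rh+, 1/2 Rh-; so P(type B, Rh-negative) = 1/2 × 1/2 = 1/4 per child.
All 4 independent: (1/4)^4 = 1/256.

1/256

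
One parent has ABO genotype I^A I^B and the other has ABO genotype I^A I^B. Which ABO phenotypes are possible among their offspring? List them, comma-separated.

A, B, AB

Gametes from I^A I^B × I^A I^B give offspring ABO genotypes I^A I^A, I^A I^B, I^B I^B, i.e. phenotypes A, B, AB.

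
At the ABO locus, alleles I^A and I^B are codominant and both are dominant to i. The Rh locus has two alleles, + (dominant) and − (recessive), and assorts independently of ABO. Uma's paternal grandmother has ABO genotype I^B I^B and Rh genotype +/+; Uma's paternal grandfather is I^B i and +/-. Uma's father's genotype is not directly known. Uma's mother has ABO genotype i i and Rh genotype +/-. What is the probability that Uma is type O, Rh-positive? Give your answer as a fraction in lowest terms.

7/32

Uma's father's ABO genotype from I^B I^B × I^B i: 1/2 I^B I^B, 1/2 I^B i.
Crossing each possibility with the mother i i and summing P(type O): 1/2·0 + 1/2·1/2 = 1/4.
Similarly for Rh via the father's Rh distribution: P(Rh+) = 7/8.
Independent loci: 1/4 × 7/8 = 7/32.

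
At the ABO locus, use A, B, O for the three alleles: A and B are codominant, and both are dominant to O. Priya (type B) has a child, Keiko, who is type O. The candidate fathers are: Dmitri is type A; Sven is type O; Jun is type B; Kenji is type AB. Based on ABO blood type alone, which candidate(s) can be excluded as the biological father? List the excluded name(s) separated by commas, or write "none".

Kenji

A candidate is excluded only if no genotype consistent with his phenotype could produce a type O child with a type B mother.
Kenji (type AB): no genotype consistent with that phenotype can produce a type-O child with a type-B mother.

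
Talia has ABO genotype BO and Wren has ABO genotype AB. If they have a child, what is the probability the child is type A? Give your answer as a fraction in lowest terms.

1/4

ABO cross BO × AB → offspring phenotypes: 1/4 A, 1/2 B, 1/4 AB.
So P(type A) = 1/4.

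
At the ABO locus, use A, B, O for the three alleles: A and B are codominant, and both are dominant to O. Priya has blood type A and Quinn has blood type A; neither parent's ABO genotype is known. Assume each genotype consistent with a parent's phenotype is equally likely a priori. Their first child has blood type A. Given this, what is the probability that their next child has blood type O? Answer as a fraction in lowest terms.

1/20

Possible genotypes: Priya ∈ {AA, AO}; Quinn ∈ {AA, AO}.
Weight each parental genotype pair by prior × P(type-A child):
  AA × AA: posterior weight 4/15; P(next child type O) = 0.
  AA × AO: posterior weight 4/15; P(next child type O) = 0.
  AO × AA: posterior weight 4/15; P(next child type O) = 0.
  AO × AO: posterior weight 1/5; P(next child type O) = 1/4.
Weighted sum = 1/20.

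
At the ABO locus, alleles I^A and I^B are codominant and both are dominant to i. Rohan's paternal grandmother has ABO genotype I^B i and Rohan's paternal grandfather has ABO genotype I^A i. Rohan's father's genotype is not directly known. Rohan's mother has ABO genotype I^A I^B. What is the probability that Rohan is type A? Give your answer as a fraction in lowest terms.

3/8

Rohan's father's ABO genotype from I^B i × I^A i: 1/4 I^A I^B, 1/4 I^A i, 1/4 I^B i, 1/4 i i.
Crossing each possibility with the mother I^A I^B and summing P(type A): 1/4·1/4 + 1/4·1/2 + 1/4·1/4 + 1/4·1/2 = 3/8.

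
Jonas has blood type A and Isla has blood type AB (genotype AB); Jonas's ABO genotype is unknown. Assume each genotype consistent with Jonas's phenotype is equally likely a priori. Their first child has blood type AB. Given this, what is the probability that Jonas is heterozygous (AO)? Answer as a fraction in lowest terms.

1/3

Possible genotypes: Jonas ∈ {AA, AO}; Isla ∈ {AB}.
Weight each parental genotype pair by prior × P(type-AB child):
  AA × AB: posterior weight 2/3.
  AO × AB: posterior weight 1/3.
Sum the posterior weight over pairs where Jonas is AO: 1/3.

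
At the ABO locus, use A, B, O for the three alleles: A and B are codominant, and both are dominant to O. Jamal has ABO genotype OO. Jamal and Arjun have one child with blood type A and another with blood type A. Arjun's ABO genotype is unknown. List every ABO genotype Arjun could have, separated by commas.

AA, AB, AO

For each candidate genotype of Arjun, check whether crossing it with OO can produce every observed child phenotype.
  AA → possible child types {A} ✓
  AB → possible child types {A, B} ✓
  AO → possible child types {O, A} ✓
  BB → possible child types {B} ✗
  BO → possible child types {O, B} ✗
  OO → possible child types {O} ✗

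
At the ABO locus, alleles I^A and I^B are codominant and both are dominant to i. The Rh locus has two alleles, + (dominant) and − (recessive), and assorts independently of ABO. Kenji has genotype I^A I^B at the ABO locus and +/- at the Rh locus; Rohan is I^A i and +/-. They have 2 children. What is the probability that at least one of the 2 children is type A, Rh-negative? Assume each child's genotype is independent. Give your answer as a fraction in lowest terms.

15/64

ABO cross I^A I^B × I^A i → 1/2 A, 1/4 B, 1/4 AB.
Rh cross +/- × +/- → 3/4 Rh+, 1/4 Rh-; so P(type A, Rh-negative) = 1/2 × 1/4 = 1/8 per child.
P(none) = (7/8)^2 = 49/64; P(at least one) = 1 − 49/64 = 15/64.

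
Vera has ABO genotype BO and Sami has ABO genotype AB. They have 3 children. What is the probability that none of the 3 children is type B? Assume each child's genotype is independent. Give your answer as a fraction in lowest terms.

1/8

ABO cross BO × AB → 1/4 A, 1/2 B, 1/4 AB.
So P(type B) = 1/2 per child.
P(not type B) = 1/2 for one child; (1/2)^3 = 1/8.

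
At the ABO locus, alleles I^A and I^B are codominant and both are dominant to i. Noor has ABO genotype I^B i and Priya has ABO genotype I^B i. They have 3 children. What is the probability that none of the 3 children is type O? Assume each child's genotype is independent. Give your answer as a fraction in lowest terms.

ABO cross I^B i × I^B i → 1/4 O, 3/4 B.
So P(type O) = 1/4 per child.
P(not type O) = 3/4 for one child; (3/4)^3 = 27/64.

27/64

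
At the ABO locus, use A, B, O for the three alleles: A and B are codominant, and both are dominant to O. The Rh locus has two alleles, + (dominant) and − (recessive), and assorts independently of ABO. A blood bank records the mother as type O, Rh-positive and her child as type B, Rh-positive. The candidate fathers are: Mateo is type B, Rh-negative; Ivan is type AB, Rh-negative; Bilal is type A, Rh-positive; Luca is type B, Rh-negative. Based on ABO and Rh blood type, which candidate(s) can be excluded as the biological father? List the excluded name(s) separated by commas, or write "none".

Bilal

A candidate is excluded only if no genotype consistent with his phenotype could produce a type B, Rh-positive child with a type O, Rh-positive mother.
Bilal (type A, Rh+): no genotype consistent with that phenotype can produce a type-B Rh+ child with a type-O mother.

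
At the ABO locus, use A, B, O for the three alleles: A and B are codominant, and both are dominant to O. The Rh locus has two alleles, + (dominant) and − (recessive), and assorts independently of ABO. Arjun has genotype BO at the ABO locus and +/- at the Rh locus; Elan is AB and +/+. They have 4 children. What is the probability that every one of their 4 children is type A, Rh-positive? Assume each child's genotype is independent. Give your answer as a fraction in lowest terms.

1/256

ABO cross BO × AB → 1/4 A, 1/2 B, 1/4 AB.
Rh cross +/- × +/+ → 1 Rh+; so P(type A, Rh-positive) = 1/4 × 1 = 1/4 per child.
All 4 independent: (1/4)^4 = 1/256.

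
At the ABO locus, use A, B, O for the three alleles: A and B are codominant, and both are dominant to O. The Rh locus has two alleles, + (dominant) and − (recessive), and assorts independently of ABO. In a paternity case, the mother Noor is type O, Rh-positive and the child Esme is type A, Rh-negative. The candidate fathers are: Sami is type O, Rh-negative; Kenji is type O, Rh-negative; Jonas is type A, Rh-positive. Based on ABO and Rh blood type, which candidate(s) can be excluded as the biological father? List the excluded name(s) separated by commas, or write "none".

Sami, Kenji

A candidate is excluded only if no genotype consistent with his phenotype could produce a type A, Rh-negative child with a type O, Rh-positive mother.
Sami (type O, Rh-): no genotype consistent with that phenotype can produce a type-A Rh- child with a type-O mother.
Kenji (type O, Rh-): no genotype consistent with that phenotype can produce a type-A Rh- child with a type-O mother.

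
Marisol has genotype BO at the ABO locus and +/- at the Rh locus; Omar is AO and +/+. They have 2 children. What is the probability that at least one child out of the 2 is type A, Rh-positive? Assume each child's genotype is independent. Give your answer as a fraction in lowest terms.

ABO cross BO × AO → 1/4 O, 1/4 A, 1/4 B, 1/4 AB.
Rh cross +/- × +/+ → 1 Rh+; so P(type A, Rh-positive) = 1/4 × 1 = 1/4 per child.
P(none) = (3/4)^2 = 9/16; P(at least one) = 1 − 9/16 = 7/16.

7/16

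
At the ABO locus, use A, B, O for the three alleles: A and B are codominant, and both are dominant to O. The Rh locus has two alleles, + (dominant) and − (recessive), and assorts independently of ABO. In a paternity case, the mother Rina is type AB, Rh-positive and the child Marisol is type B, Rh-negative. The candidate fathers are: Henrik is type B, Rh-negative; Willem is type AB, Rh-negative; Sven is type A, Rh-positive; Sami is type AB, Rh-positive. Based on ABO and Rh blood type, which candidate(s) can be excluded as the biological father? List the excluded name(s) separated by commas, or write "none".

none

A candidate is excluded only if no genotype consistent with his phenotype could produce a type B, Rh-negative child with a type AB, Rh-positive mother.
Every candidate has at least one consistent genotype combination, so none can be excluded.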